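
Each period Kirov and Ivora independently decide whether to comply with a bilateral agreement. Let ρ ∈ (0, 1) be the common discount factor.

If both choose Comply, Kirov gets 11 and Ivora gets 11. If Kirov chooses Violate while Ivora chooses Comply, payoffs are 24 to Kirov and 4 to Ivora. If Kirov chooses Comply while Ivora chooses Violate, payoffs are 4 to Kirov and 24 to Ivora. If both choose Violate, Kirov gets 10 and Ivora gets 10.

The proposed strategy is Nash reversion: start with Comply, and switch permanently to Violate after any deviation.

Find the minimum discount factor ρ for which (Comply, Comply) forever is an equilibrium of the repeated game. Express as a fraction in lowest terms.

One-period gain from deviating is 24 − 11 = 13. The loss is 11 − 10 = 1 in every subsequent period, with present value 1·ρ/(1−ρ).
Deviation is unprofitable when 1·ρ/(1−ρ) ≥ 13, i.e. ρ/(1−ρ) ≥ 13.
Equivalently ρ ≥ 13/(13+1) = 13/14.

13/14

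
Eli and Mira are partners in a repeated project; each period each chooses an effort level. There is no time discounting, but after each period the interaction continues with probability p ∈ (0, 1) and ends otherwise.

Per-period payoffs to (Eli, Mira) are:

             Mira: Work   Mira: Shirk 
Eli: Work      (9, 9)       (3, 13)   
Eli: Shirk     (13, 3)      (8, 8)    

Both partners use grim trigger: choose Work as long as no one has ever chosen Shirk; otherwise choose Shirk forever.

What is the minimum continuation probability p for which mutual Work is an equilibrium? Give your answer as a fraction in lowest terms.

4/5

With no time discounting, the continuation probability p plays the role of the discount factor.
Grim-trigger IC: 9/(1−p) ≥ 13 + 8p/(1−p) ⇒ p ≥ (13−9)/(13−8) = 4/5.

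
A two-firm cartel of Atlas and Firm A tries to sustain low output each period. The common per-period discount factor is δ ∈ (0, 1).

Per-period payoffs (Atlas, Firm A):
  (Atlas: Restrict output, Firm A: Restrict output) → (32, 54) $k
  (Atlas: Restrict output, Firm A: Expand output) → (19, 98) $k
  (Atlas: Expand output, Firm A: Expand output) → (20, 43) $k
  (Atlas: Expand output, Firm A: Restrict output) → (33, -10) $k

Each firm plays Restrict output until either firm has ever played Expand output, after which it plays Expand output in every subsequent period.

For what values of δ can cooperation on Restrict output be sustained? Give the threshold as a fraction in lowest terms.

4/5

Atlas's threshold: (33−32)/(33−20) = 1/13.
Firm A's threshold: (98−54)/(98−43) = 4/5.
1/13 < 4/5, so Firm A binds and δ* = 4/5.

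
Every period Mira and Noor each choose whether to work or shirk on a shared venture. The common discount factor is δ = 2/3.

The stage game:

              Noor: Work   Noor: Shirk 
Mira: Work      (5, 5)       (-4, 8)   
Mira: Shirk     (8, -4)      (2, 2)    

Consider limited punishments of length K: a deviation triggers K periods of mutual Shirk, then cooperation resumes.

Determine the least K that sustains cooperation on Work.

No profitable deviation requires (5−2)(δ+…+δ^K) ≥ 8−5, i.e. δ+…+δ^K ≥ 1 ≈ 1.0000.
With δ = 2/3, the partial sums are K=1: 0.6667, K=2: 1.1111.
K = 2 is the first length at which the sum reaches 1.0000.

2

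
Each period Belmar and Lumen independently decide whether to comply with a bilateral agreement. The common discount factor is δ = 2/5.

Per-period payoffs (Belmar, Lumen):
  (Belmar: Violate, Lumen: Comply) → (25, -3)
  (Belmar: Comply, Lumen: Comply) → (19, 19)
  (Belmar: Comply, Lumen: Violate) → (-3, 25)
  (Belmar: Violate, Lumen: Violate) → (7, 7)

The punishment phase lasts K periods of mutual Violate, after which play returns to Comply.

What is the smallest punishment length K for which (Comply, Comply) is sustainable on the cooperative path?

No profitable deviation requires (19−7)(δ+…+δ^K) ≥ 25−19, i.e. δ+…+δ^K ≥ 1/2 ≈ 0.5000.
With δ = 2/5, the partial sums are K=1: 0.4000, K=2: 0.5600.
K = 2 is the first length at which the sum reaches 0.5000.

2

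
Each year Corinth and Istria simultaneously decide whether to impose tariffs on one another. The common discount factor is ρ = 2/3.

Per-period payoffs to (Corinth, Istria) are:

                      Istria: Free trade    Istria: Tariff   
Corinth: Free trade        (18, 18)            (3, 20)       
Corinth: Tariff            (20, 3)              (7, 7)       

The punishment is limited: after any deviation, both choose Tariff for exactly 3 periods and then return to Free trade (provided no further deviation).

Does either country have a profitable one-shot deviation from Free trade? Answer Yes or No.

IC: ρ+…+ρ^3 ≥ (20−18)/(18−7) = 2/11.
At ρ = 2/3: partial sum = 1.4074 ≥ 0.1818. Cooperation sustainable.

No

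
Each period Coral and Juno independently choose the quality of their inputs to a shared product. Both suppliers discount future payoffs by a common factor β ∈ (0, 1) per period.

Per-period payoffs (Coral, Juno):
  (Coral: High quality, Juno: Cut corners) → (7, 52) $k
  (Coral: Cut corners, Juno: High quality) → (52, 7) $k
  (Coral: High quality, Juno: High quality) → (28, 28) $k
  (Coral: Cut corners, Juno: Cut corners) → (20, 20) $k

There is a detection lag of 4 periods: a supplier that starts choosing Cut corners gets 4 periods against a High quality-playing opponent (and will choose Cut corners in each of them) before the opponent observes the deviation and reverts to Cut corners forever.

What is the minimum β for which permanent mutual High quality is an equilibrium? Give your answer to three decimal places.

0.931

Deviating for the 4 undetected periods gains 52−28 = 24 per period over cooperation, then loses 28−20 = 8 per period forever once punishment starts.
Gain: 24(1 + β + … + β^3); loss: 8·β^4/(1−β).
No profitable deviation ⇔ 24(1−β^4) ≤ 8·β^4, i.e. β^4 ≥ 24/(24+8) = 3/4.
Hence β ≥ (3/4)^(1/4) ≈ 0.931.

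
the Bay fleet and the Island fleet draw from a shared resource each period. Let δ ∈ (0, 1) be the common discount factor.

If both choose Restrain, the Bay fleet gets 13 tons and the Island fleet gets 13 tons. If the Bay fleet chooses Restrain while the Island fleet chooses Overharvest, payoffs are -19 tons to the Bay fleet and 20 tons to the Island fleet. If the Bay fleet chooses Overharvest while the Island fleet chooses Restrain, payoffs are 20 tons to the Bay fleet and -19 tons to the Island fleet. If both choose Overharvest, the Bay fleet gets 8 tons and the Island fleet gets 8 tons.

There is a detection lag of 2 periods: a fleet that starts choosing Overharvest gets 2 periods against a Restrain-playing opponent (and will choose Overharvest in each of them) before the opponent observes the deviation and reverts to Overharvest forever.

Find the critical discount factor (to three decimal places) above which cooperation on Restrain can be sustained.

The best deviation is to choose Overharvest for all 2 undetected periods, earning 20 each, then 8 forever once detected.
Deviation value: 20(1−δ^2)/(1−δ) + 8δ^2/(1−δ); cooperation value: 13/(1−δ).
IC: 13 ≥ 20(1−δ^2) + 8δ^2 = 20 − 12δ^2.
So δ^2 ≥ 7/12, giving δ ≥ (7/12)^(1/2) ≈ 0.764.

0.764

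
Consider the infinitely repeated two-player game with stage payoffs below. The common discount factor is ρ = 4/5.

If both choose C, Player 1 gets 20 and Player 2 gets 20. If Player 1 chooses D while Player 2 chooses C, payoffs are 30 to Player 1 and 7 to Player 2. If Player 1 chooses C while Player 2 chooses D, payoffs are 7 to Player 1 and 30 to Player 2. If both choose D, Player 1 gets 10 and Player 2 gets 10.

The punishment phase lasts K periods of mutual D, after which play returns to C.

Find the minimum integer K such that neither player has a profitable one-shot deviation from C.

2

Need Σ_{k=1}^{K} ρ^k ≥ (30−20)/(20−10) = 1.0000 at ρ = 4/5.
At K = 1 the sum is 0.8000 < 1.0000; at K = 2 it is 1.4400 ≥ 1.0000.
So the minimum punishment length is K = 2.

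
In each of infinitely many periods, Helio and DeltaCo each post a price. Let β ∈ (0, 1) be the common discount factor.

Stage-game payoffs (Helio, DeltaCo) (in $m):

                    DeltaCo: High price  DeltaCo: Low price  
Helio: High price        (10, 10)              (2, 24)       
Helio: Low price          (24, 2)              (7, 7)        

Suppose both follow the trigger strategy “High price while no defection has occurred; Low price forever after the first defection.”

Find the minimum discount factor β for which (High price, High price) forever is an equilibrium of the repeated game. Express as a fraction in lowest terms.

One-period gain from deviating is 24 − 10 = 14. The loss is 10 − 7 = 3 in every subsequent period, with present value 3·β/(1−β).
Deviation is unprofitable when 3·β/(1−β) ≥ 14, i.e. β/(1−β) ≥ 14/3.
Equivalently β ≥ 14/(14+3) = 14/17.

14/17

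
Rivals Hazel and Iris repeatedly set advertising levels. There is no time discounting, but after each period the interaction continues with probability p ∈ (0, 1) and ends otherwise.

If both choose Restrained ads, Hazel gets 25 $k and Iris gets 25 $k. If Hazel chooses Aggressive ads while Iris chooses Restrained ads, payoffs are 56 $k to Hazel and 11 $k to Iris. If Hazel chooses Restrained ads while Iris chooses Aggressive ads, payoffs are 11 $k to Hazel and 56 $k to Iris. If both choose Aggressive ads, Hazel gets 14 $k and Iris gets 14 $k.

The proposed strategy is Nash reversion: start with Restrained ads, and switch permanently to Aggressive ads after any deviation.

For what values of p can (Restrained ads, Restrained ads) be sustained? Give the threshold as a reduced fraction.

31/42

With no time discounting, the continuation probability p plays the role of the discount factor.
Grim-trigger IC: 25/(1−p) ≥ 56 + 14p/(1−p) ⇒ p ≥ (56−25)/(56−14) = 31/42.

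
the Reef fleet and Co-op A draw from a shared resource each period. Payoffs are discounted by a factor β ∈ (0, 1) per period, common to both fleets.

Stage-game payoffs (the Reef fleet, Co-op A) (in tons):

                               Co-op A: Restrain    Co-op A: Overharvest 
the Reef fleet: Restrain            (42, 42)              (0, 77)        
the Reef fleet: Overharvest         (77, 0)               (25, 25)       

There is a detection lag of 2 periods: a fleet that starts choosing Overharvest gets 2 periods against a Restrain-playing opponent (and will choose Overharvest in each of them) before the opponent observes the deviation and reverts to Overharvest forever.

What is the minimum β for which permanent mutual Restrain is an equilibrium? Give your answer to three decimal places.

0.820

The best deviation is to choose Overharvest for all 2 undetected periods, earning 77 each, then 25 forever once detected.
Deviation value: 77(1−β^2)/(1−β) + 25β^2/(1−β); cooperation value: 42/(1−β).
IC: 42 ≥ 77(1−β^2) + 25β^2 = 77 − 52β^2.
So β^2 ≥ 35/52, giving β ≥ (35/52)^(1/2) ≈ 0.820.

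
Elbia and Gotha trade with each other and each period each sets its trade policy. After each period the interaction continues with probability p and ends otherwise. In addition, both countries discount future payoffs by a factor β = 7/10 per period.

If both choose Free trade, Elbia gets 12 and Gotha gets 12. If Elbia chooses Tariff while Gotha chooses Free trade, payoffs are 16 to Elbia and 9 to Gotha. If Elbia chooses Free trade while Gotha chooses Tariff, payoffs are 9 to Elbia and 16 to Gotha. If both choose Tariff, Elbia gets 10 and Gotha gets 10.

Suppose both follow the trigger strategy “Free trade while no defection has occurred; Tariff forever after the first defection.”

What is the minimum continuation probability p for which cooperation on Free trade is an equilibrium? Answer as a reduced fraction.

20/21

Expected continuation weight on next period's payoff is β·p = 7/10·p, which plays the role of the discount factor.
Cooperation requires 7/10·p ≥ (16−12)/(16−10) = 2/3, hence p ≥ 20/21.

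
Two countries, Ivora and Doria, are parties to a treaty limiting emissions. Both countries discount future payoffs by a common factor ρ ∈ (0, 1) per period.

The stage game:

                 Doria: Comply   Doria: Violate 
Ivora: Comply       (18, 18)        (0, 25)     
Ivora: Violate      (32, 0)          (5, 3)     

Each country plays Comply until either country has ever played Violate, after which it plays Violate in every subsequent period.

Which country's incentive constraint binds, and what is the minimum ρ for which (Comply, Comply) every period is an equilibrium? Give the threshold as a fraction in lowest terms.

Ivora: cooperation gives 18 each period; deviation gives 32 once then 5 forever.
  18/(1−ρ) ≥ 32 + 5ρ/(1−ρ) ⇒ ρ ≥ 14/27.
Doria: cooperation gives 18 each period; deviation gives 25 once then 3 forever.
  ρ ≥ 7/22.
Both must hold, so the binding constraint is Ivora's: ρ ≥ 14/27.

Ivora; ρ ≥ 14/27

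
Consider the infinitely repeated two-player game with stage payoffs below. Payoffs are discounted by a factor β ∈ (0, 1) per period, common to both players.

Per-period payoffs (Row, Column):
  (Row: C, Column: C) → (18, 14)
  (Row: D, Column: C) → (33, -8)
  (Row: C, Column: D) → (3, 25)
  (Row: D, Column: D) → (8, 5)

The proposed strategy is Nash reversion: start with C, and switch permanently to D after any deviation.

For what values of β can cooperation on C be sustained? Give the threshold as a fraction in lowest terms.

3/5

For Row: deviation gain 33−18 = 15, per-period punishment loss 18−8 = 10. IC gives β ≥ 15/25 = 3/5.
For Column: gain 11, loss 9 per period, so β ≥ 11/20.
The tighter constraint is Row's, so cooperation needs β ≥ 3/5.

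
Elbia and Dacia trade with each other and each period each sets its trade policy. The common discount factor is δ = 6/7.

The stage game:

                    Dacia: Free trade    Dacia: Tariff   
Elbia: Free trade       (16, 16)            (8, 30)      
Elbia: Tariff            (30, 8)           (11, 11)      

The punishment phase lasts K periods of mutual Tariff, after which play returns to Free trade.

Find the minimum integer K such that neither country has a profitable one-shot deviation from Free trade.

5

No profitable deviation requires (16−11)(δ+…+δ^K) ≥ 30−16, i.e. δ+…+δ^K ≥ 14/5 ≈ 2.8000.
With δ = 6/7, the partial sums are K=1: 0.8571, K=2: 1.5918, K=3: 2.2216, K=4: 2.7613, K=5: 3.2240.
K = 5 is the first length at which the sum reaches 2.8000.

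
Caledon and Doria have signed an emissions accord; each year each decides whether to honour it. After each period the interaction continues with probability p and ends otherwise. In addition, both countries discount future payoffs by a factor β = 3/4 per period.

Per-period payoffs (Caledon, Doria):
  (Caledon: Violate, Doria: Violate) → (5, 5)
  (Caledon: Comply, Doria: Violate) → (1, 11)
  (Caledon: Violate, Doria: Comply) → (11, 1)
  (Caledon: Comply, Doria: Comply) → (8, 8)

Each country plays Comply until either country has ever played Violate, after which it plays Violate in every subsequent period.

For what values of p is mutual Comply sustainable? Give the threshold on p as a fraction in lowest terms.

2/3

Expected continuation weight on next period's payoff is β·p = 3/4·p, which plays the role of the discount factor.
Cooperation requires 3/4·p ≥ (11−8)/(11−5) = 1/2, hence p ≥ 2/3.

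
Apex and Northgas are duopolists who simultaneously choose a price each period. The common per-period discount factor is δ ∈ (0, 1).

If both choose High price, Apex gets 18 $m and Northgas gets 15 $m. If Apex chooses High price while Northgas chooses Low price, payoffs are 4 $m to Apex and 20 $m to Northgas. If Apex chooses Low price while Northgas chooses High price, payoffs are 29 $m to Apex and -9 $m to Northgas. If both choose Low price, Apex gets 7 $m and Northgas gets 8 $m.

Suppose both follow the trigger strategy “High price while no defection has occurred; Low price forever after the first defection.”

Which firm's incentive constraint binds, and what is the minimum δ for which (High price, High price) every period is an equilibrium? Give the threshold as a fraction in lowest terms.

Apex's threshold: (29−18)/(29−7) = 1/2.
Northgas's threshold: (20−15)/(20−8) = 5/12.
1/2 > 5/12, so Apex binds and δ* = 1/2.

Apex; δ ≥ 1/2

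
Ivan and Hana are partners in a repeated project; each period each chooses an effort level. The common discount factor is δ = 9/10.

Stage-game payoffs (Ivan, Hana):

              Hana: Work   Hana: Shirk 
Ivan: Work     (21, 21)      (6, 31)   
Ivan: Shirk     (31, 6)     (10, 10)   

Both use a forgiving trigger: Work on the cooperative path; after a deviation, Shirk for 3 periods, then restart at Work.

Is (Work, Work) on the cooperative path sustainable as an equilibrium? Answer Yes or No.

Yes

Comparing payoff streams over the 4 periods until play realigns: cooperate → 21(1+δ+…+δ^3); deviate → 31 + 10(δ+…+δ^3).
Cooperation is sustained iff (21−10)(δ+…+δ^3) ≥ 31−21.
δ+…+δ^3 = 9/10·(1−(9/10)^3)/(1−9/10) = 2.4390, and (31−21)/(21−10) = 0.9091.
2.4390 ≥ 0.9091, so cooperation is sustainable.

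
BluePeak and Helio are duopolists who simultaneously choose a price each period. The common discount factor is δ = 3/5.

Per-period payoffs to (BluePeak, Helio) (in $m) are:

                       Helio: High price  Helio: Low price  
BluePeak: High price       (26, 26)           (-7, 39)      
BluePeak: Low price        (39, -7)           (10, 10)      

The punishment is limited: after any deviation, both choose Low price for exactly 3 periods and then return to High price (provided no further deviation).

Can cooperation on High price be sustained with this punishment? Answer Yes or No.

Yes

A one-shot deviation gives 39 now, then 10 for 3 periods, then back to 26.
Gain from deviating: (39−26) today; loss: (26−10) in each of the next 3 periods.
No-deviation condition: (26−10)(δ+…+δ^3) ≥ 39−26, i.e. δ+…+δ^3 ≥ 13/16.
At δ = 3/5: δ+…+δ^3 = 1.1760 ≥ 0.8125.
So cooperation is sustainable.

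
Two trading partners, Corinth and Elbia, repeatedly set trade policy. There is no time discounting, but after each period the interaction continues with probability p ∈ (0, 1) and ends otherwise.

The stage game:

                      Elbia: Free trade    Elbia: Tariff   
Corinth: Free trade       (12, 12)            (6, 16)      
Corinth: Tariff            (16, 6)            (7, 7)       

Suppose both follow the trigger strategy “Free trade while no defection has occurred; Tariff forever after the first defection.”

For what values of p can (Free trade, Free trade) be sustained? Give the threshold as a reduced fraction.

With no time discounting, the continuation probability p plays the role of the discount factor.
Grim-trigger IC: 12/(1−p) ≥ 16 + 7p/(1−p) ⇒ p ≥ (16−12)/(16−7) = 4/9.

4/9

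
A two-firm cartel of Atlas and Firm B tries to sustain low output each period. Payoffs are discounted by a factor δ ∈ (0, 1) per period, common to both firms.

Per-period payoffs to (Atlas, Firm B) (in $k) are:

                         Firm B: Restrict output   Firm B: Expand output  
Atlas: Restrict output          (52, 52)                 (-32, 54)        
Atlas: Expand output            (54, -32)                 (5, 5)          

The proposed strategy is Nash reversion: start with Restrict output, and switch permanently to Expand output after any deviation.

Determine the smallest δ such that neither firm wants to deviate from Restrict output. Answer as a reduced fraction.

2/49

52/(1−δ) ≥ 54 + 5δ/(1−δ)
52 ≥ 54 − 49δ
δ ≥ 2/49.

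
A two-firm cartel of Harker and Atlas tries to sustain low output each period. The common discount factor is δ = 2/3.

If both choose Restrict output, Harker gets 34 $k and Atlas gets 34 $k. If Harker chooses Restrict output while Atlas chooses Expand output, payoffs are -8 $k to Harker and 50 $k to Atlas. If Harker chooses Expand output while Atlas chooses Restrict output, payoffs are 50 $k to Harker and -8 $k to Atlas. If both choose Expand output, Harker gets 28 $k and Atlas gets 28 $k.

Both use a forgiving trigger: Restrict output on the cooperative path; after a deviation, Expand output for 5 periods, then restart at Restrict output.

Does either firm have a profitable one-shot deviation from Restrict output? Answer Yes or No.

IC: δ+…+δ^5 ≥ (50−34)/(34−28) = 8/3.
At δ = 2/3: partial sum = 1.7366 < 2.6667. Cooperation not sustainable.

Yes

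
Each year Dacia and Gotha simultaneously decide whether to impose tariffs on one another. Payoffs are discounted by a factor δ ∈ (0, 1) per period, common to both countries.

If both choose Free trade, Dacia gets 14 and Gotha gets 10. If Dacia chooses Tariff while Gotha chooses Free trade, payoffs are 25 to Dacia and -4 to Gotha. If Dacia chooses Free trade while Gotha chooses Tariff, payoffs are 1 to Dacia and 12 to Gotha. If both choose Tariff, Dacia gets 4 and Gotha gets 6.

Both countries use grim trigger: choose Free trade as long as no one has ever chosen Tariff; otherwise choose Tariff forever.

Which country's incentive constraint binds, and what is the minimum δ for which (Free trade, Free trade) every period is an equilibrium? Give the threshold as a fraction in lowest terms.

Dacia; δ ≥ 11/21

For Dacia: deviation gain 25−14 = 11, per-period punishment loss 14−4 = 10. IC gives δ ≥ 11/21.
For Gotha: gain 2, loss 4 per period, so δ ≥ 2/6 = 1/3.
The tighter constraint is Dacia's, so cooperation needs δ ≥ 11/21.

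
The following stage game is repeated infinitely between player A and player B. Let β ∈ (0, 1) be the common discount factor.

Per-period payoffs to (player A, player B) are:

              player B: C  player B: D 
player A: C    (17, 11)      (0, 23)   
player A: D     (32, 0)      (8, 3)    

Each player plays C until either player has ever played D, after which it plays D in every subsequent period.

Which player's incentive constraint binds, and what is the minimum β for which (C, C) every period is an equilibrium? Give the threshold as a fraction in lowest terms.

player A; β ≥ 5/8

player A: cooperation gives 17 each period; deviation gives 32 once then 8 forever.
  17/(1−β) ≥ 32 + 8β/(1−β) ⇒ β ≥ 15/24 = 5/8.
player B: cooperation gives 11 each period; deviation gives 23 once then 3 forever.
  β ≥ 12/20 = 3/5.
Both must hold, so the binding constraint is player A's: β ≥ 5/8.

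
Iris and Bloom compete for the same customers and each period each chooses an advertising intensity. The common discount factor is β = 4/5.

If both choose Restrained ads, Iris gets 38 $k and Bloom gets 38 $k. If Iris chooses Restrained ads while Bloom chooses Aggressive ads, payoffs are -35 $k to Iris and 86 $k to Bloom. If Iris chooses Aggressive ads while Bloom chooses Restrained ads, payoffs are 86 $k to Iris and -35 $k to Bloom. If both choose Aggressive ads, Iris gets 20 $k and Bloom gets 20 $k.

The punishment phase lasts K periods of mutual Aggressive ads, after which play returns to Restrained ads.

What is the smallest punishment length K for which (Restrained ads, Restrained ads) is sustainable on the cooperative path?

No profitable deviation requires (38−20)(β+…+β^K) ≥ 86−38, i.e. β+…+β^K ≥ 8/3 ≈ 2.6667.
With β = 4/5, the partial sums are K=1: 0.8000, K=2: 1.4400, K=3: 1.9520, K=4: 2.3616, K=5: 2.6893.
K = 5 is the first length at which the sum reaches 2.6667.

5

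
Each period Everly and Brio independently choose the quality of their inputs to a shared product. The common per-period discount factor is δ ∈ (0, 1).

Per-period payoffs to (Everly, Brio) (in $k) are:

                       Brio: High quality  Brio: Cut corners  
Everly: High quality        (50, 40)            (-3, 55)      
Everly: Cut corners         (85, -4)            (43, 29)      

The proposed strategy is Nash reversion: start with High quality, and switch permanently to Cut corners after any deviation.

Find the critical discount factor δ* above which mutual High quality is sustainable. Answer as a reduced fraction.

5/6

For Everly: deviation gain 85−50 = 35, per-period punishment loss 50−43 = 7. IC gives δ ≥ 35/42 = 5/6.
For Brio: gain 15, loss 11 per period, so δ ≥ 15/26.
The tighter constraint is Everly's, so cooperation needs δ ≥ 5/6.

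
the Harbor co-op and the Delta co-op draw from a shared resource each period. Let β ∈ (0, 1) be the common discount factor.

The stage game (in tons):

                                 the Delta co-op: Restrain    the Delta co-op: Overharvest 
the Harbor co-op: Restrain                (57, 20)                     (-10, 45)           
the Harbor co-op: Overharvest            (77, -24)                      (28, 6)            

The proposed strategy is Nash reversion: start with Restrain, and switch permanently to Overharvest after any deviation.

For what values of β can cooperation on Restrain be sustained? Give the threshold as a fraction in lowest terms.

25/39

the Harbor co-op: cooperation gives 57 each period; deviation gives 77 once then 28 forever.
  57/(1−β) ≥ 77 + 28β/(1−β) ⇒ β ≥ 20/49.
the Delta co-op: cooperation gives 20 each period; deviation gives 45 once then 6 forever.
  β ≥ 25/39.
Both must hold, so the binding constraint is the Delta co-op's: β ≥ 25/39.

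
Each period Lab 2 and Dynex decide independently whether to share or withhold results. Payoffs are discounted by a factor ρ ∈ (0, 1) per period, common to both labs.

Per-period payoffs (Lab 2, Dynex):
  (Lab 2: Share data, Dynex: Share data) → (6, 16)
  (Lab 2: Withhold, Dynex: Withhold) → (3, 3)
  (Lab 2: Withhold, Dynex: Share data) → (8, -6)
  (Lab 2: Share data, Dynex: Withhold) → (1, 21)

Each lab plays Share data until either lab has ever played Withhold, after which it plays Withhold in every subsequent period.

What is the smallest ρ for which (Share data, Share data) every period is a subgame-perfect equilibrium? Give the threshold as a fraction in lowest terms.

2/5

Lab 2's threshold: (8−6)/(8−3) = 2/5.
Dynex's threshold: (21−16)/(21−3) = 5/18.
2/5 > 5/18, so Lab 2 binds and ρ* = 2/5.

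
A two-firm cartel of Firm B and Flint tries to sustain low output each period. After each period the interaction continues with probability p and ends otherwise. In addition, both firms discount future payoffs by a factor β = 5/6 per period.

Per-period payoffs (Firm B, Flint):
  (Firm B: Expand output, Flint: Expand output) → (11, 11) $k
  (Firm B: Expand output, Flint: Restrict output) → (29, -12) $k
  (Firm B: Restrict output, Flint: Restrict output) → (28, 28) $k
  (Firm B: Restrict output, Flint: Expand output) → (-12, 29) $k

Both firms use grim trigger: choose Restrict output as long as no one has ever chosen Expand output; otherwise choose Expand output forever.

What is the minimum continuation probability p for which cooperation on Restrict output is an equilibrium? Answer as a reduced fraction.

1/15

Expected continuation weight on next period's payoff is β·p = 5/6·p, which plays the role of the discount factor.
Cooperation requires 5/6·p ≥ (29−28)/(29−11) = 1/18, hence p ≥ 1/15.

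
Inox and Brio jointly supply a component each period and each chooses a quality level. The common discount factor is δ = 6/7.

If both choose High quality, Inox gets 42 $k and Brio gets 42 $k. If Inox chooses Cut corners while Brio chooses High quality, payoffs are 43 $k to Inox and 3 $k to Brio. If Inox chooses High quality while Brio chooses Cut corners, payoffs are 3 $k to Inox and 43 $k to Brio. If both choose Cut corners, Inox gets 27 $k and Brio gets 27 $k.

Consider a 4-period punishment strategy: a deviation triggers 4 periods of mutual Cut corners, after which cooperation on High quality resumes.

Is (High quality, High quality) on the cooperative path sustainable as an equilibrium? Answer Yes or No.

IC: δ+…+δ^4 ≥ (43−42)/(42−27) = 1/15.
At δ = 6/7: partial sum = 2.7613 ≥ 0.0667. Cooperation sustainable.

Yes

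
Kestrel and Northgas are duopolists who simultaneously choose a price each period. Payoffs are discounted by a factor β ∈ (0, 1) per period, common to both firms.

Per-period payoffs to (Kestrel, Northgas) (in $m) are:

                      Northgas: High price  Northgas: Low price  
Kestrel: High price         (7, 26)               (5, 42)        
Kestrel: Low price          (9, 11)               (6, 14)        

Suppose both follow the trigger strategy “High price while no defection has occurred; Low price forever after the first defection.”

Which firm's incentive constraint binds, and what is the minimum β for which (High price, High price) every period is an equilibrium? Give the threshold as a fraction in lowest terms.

Kestrel; β ≥ 2/3

Kestrel's threshold: (9−7)/(9−6) = 2/3.
Northgas's threshold: (42−26)/(42−14) = 4/7.
2/3 > 4/7, so Kestrel binds and β* = 2/3.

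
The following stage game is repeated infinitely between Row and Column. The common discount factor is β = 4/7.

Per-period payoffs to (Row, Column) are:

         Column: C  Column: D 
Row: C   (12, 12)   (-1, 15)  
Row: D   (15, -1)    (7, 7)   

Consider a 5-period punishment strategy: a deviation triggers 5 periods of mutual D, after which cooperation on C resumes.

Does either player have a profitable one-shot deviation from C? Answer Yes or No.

A one-shot deviation gives 15 now, then 7 for 5 periods, then back to 12.
Gain from deviating: (15−12) today; loss: (12−7) in each of the next 5 periods.
No-deviation condition: (12−7)(β+…+β^5) ≥ 15−12, i.e. β+…+β^5 ≥ 3/5.
At β = 4/7: β+…+β^5 = 1.2521 ≥ 0.6000.
So cooperation is sustainable.

No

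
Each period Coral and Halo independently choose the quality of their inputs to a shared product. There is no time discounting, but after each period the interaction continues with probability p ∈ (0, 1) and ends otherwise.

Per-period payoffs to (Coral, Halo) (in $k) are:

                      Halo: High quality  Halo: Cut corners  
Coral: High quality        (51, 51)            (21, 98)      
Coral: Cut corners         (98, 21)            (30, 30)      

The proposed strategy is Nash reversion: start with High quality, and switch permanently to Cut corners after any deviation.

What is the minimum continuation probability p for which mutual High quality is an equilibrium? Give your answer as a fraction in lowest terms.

With no time discounting, the continuation probability p plays the role of the discount factor.
Grim-trigger IC: 51/(1−p) ≥ 98 + 30p/(1−p) ⇒ p ≥ (98−51)/(98−30) = 47/68.

47/68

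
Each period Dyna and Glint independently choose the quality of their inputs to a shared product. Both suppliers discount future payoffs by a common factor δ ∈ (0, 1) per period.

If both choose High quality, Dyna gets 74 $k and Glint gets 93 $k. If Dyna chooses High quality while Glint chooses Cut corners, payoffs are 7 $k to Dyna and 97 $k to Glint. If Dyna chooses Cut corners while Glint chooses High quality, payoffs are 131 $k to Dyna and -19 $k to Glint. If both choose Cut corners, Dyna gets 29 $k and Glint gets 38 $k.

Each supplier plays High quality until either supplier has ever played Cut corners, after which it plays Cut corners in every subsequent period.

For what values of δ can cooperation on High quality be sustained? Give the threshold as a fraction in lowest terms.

19/34

For Dyna: deviation gain 131−74 = 57, per-period punishment loss 74−29 = 45. IC gives δ ≥ 57/102 = 19/34.
For Glint: gain 4, loss 55 per period, so δ ≥ 4/59.
The tighter constraint is Dyna's, so cooperation needs δ ≥ 19/34.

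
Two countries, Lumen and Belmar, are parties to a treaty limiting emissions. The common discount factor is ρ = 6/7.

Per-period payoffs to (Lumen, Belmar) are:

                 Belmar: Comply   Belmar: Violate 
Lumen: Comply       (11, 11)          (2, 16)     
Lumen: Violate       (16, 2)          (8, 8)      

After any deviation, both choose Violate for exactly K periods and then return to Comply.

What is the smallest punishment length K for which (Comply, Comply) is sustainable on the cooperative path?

IC: ρ(1−ρ^K)/(1−ρ) ≥ (16−11)/(11−8) = 5/3.
With ρ = 6/7: need 1 − ρ^K ≥ 5/3·(1−6/7)/(6/7), i.e. ρ^K ≤ 0.7222.
Since (6/7)^2 = 0.7347 and (6/7)^3 = 0.6297, the smallest such K is 3.

3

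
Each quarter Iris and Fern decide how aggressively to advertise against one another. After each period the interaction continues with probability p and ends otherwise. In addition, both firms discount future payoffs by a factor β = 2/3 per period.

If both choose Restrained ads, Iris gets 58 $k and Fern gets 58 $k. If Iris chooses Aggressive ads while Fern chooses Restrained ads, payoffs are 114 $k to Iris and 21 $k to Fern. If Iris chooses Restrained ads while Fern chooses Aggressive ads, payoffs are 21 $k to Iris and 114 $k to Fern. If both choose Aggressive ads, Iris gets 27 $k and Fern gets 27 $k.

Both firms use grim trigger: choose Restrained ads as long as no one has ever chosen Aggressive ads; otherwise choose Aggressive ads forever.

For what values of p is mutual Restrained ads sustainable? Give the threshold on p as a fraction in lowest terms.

Expected continuation weight on next period's payoff is β·p = 2/3·p, which plays the role of the discount factor.
Cooperation requires 2/3·p ≥ (114−58)/(114−27) = 56/87, hence p ≥ 28/29.

28/29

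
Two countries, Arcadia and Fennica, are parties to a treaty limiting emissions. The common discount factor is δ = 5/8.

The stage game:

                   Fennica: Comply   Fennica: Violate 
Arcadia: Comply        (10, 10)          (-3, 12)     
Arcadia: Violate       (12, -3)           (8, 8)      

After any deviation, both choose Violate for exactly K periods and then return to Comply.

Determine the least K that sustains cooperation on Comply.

IC: δ(1−δ^K)/(1−δ) ≥ (12−10)/(10−8) = 1.
With δ = 5/8: need 1 − δ^K ≥ 1·(1−5/8)/(5/8), i.e. δ^K ≤ 0.4000.
Since (5/8)^1 = 0.6250 and (5/8)^2 = 0.3906, the smallest such K is 2.

2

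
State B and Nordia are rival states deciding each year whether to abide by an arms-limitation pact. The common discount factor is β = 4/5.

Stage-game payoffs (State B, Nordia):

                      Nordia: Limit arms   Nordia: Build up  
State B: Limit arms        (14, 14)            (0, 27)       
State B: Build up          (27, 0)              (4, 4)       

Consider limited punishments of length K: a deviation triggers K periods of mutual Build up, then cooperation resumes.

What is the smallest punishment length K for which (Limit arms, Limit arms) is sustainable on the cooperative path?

2

No profitable deviation requires (14−4)(β+…+β^K) ≥ 27−14, i.e. β+…+β^K ≥ 13/10 ≈ 1.3000.
With β = 4/5, the partial sums are K=1: 0.8000, K=2: 1.4400.
K = 2 is the first length at which the sum reaches 1.3000.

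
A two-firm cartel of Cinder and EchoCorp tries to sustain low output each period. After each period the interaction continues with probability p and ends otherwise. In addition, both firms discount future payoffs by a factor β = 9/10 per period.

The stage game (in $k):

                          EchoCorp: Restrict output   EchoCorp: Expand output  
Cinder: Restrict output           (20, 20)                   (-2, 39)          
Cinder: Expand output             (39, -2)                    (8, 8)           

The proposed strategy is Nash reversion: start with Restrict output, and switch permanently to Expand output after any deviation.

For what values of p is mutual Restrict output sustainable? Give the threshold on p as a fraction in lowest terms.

190/279

Expected continuation weight on next period's payoff is β·p = 9/10·p, which plays the role of the discount factor.
Cooperation requires 9/10·p ≥ (39−20)/(39−8) = 19/31, hence p ≥ 190/279.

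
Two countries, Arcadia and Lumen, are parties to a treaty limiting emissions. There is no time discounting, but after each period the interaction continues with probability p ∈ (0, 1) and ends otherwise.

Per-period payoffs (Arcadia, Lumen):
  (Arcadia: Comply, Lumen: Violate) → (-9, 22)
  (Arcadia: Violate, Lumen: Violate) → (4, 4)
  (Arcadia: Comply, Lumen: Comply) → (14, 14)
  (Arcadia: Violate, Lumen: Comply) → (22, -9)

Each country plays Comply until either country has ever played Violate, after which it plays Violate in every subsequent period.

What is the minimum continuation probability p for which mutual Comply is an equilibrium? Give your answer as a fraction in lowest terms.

Expected cooperation value is 14 + p·14 + p²·14 + … = 14/(1−p); deviation gives 22 + p·4/(1−p).
14 ≥ 22(1−p) + 4p ⇒ 18p ≥ 8 ⇒ p ≥ 8/18 = 4/9.

4/9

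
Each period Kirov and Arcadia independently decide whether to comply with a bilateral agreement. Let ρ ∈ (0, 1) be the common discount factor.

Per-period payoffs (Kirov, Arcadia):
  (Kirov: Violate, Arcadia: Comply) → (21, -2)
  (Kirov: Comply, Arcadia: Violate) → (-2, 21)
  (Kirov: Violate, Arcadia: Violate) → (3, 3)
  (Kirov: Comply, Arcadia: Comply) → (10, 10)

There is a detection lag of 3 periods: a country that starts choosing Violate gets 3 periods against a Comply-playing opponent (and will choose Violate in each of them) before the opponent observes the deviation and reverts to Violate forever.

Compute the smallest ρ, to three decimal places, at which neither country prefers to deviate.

The best deviation is to choose Violate for all 3 undetected periods, earning 21 each, then 3 forever once detected.
Deviation value: 21(1−ρ^3)/(1−ρ) + 3ρ^3/(1−ρ); cooperation value: 10/(1−ρ).
IC: 10 ≥ 21(1−ρ^3) + 3ρ^3 = 21 − 18ρ^3.
So ρ^3 ≥ 11/18, giving ρ ≥ (11/18)^(1/3) ≈ 0.849.

0.849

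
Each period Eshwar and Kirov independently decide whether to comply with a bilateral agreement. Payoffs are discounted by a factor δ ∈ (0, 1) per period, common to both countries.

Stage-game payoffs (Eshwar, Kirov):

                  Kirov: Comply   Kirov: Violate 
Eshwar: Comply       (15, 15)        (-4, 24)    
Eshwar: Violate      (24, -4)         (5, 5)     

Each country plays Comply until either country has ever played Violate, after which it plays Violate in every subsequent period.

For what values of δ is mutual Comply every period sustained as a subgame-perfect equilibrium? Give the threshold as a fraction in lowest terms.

9/19

Cooperation forever yields 15 each period: 15/(1−δ).
Deviating yields 24 once, then 5 forever: 24 + 5δ/(1−δ).
No profitable deviation requires 15/(1−δ) ≥ 24 + 5δ/(1−δ).
Multiplying by (1−δ): 15 ≥ 24(1−δ) + 5δ = 24 − 19δ.
So 19δ ≥ 9, i.e. δ ≥ 9/19.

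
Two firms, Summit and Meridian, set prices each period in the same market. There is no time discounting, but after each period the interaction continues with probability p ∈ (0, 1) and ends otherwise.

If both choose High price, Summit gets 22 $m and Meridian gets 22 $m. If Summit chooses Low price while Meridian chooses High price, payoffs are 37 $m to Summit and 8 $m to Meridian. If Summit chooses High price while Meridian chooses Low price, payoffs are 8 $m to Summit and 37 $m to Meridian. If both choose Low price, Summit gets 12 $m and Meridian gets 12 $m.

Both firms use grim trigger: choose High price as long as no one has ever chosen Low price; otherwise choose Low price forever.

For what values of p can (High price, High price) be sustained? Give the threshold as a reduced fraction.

3/5

Expected cooperation value is 22 + p·22 + p²·22 + … = 22/(1−p); deviation gives 37 + p·12/(1−p).
22 ≥ 37(1−p) + 12p ⇒ 25p ≥ 15 ⇒ p ≥ 15/25 = 3/5.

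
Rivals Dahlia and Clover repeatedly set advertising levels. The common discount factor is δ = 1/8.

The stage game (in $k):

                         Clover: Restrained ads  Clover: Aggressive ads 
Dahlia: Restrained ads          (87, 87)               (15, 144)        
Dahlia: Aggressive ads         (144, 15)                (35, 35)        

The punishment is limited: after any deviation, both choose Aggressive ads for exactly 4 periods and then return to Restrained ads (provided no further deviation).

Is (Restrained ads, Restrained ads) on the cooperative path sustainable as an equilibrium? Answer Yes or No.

Comparing payoff streams over the 5 periods until play realigns: cooperate → 87(1+δ+…+δ^4); deviate → 144 + 35(δ+…+δ^4).
Cooperation is sustained iff (87−35)(δ+…+δ^4) ≥ 144−87.
δ+…+δ^4 = 1/8·(1−(1/8)^4)/(1−1/8) = 0.1428, and (144−87)/(87−35) = 1.0962.
0.1428 < 1.0962, so cooperation is not sustainable.

No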